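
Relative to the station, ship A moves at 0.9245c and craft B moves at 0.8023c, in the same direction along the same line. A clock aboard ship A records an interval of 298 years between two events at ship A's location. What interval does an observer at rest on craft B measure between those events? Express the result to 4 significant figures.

338.3 years

Transform ship A's velocity into craft B's frame: (0.9245 − 0.8023)/(1 − 0.9245·0.8023) = 0.1222/0.25827365, so the relative speed is 0.47314c.
γ for this relative speed: γ = 1/√(1 − 0.223861) = 1.1351.
Ship A's interval is proper; time dilation gives Δt_B = γΔτ = 1.1351 × 298 years = 338.3 years.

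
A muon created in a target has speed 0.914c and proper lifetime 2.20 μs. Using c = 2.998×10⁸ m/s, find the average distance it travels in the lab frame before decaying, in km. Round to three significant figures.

Lorentz factor: γ = (1 − 0.835396)^(−1/2) = 2.4648.
Lab-frame lifetime: Δt = γτ = 2.4648 × 2.20 μs = 5.4226 μs.
Distance: d = vΔt = 0.914 × 2.998×10⁸ m/s × 5.4226×10^-6 s = 1490 m = 1.49 km.

1.49 km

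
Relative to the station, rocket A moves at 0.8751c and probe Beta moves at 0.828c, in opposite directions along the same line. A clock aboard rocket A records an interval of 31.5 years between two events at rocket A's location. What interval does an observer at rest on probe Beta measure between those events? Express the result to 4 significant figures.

The velocity of rocket A relative to probe Beta is (0.8751 + 0.828)c / (1 + 0.8751×0.828) = 0.98754c; relative speed 0.98754c.
At |u| = 0.98754c, γ = (1 − 0.975235)^(−1/2) = 6.3545.
Rocket A's interval is proper; time dilation gives Δt_B = γΔτ = 6.3545 × 31.5 years = 200.2 years.

200.2 years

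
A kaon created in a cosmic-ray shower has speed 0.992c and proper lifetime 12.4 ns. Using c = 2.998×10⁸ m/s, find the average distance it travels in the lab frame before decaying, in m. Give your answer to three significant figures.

29.2 m

With β = 0.992, γ = 1/√(1 − 0.992²) = 1/√0.015936 = 7.9216.
Lab-frame lifetime: Δt = γτ = 7.9216 × 12.4 ns = 98.228 ns.
Distance: d = vΔt = 0.992 × 2.998×10⁸ m/s × 9.8228×10^-8 s = 29.2 m.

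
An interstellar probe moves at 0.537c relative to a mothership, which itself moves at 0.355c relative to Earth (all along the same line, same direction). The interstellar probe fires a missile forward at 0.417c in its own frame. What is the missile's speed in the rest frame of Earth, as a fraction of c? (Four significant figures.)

0.8886c

Apply u = (u'+v)/(1+u'v) twice. Missile in the mothership frame: (0.417+0.537)/(1+0.417·0.537) = 0.954/1.223929 = 0.77946c.
That velocity, transformed to the rest frame of Earth: (0.77946+0.355)/(1+0.77946·0.355) = 1.13446/1.2767083 = 0.88858c.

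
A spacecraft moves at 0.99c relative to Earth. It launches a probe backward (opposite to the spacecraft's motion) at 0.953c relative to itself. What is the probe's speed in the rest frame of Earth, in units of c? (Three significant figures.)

0.655c

Relativistic velocity addition: u = (u' + v)/(1 + u'v/c²), with u' = −0.953c and v = 0.99c.
Numerator: −0.953 + 0.99 = 0.037. Denominator: 1 + (−0.953)(0.99) = 0.05653.
u = 0.037/0.05653 = 0.65452, so the speed is 0.655c.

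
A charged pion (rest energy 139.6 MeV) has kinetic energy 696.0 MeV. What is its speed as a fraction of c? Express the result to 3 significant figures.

γ = 1 + K/(mc²) = 1 + 696.0/139.6 = 5.9857.
β = √(1 − 1/γ²) = √(1 − 0.0279107) = √0.9720893 = 0.986.

0.986c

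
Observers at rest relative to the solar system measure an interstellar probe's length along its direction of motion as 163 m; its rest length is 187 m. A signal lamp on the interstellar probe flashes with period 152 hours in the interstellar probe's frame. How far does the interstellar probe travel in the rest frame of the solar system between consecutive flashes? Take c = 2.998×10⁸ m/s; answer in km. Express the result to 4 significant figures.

9.224×10^10 km

γ = L₀/L = 187/163 = 1.14724.
β = √(1 − 1/γ²) = 0.49012. Lab-frame period = γτ = 1.14724×152 hours = 174.38 hours. Distance = βc × γτ = 0.49012 × 2.998×10⁸ m/s × 627768 s = 9.2243×10^13 m = 9.224×10^10 km.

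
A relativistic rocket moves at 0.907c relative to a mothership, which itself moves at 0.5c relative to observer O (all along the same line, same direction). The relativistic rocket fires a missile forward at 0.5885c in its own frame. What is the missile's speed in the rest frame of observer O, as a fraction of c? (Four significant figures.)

Apply u = (u'+v)/(1+u'v) twice. Missile in the mothership frame: (0.5885+0.907)/(1+0.5885·0.907) = 1.4955/1.5337695 = 0.97505c.
That velocity, transformed to the rest frame of observer O: (0.97505+0.5)/(1+0.97505·0.5) = 1.47505/1.487525 = 0.99161c.

0.9916c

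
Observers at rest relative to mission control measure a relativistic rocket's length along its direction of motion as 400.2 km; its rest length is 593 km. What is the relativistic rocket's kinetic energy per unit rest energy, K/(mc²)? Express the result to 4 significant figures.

0.4818

Length contraction gives γ = L₀/L = 593/400.2 = 1.48176.
Since K = (γ−1)mc², K/(mc²) = 1.48176 − 1 = 0.4818.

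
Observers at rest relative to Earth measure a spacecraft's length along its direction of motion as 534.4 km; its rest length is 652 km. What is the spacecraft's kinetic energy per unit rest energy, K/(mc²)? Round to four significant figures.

0.2201

From L = L₀/γ: γ = 652/534.4 = 1.22006.
K/(mc²) = γ − 1 = 1.22006 − 1 = 0.2201.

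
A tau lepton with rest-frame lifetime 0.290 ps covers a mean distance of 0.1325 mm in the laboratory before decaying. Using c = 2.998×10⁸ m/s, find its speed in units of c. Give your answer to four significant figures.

0.8361c

d = βγcτ ⇒ βγ = d/(cτ) = 1.325×10^-4 m / (8.6942×10^-5 m) = 1.524.
β = (βγ)/√(1+(βγ)²) = 1.524/√3.32258 = 0.8361.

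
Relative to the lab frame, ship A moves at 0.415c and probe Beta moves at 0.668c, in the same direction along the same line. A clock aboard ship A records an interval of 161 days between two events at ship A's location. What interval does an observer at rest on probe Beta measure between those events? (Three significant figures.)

Transform ship A's velocity into probe Beta's frame: (0.415 − 0.668)/(1 − 0.415·0.668) = −0.253/0.72278, so the relative speed is 0.35004c.
At |u| = 0.35004c, γ = (1 − 0.122528)^(−1/2) = 1.0675.
Ship A's interval is proper; time dilation gives Δt_B = γΔτ = 1.0675 × 161 days = 172 days.

172 days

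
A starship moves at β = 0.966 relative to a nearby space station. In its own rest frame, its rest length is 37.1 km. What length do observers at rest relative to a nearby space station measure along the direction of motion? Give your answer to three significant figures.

9.59 km

With β = 0.966, γ = 1/√(1 − 0.966²) = 1/√0.066844 = 3.8678.
Along the direction of motion the measured length is L₀/γ = 37.1/3.8678 = 9.59 km.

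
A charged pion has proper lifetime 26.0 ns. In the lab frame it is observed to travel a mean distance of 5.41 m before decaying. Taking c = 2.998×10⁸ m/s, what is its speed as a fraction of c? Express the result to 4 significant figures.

Lab distance = (lab lifetime)·v = γτ·βc, so βγ = d/(cτ) = 5.410/(2.998×10⁸ × 2.600×10^-8) = 0.69405.
With βγ = 0.69405: γ² = 1 + (βγ)² = 1.481705, and β = (βγ)/γ = 0.69405/1.21725 = 0.5702.

0.5702c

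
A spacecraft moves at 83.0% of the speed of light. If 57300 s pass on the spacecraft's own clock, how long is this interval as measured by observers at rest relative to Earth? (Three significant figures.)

1.03×10^5 s

β² = 0.6889, so γ = 1/√0.3111 = 1.7929.
Time dilation: Δt = γ·Δτ = 1.7929 × 57300 = 1.03×10^5 s.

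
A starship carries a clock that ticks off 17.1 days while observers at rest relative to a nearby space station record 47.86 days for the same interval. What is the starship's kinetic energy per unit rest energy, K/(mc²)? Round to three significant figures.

1.80

The time-dilation ratio gives γ = 47.86/17.1 = 2.79883.
K/(mc²) = γ − 1 = 2.79883 − 1 = 1.80.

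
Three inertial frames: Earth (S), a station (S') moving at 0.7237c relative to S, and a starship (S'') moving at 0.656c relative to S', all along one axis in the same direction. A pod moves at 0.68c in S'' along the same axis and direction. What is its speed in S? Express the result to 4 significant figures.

0.9874c

Apply u = (u'+v)/(1+u'v) twice. Pod in the station frame: (0.68+0.656)/(1+0.68·0.656) = 1.336/1.44608 = 0.92388c.
That velocity, transformed to the rest frame of Earth: (0.92388+0.7237)/(1+0.92388·0.7237) = 1.64758/1.668611956 = 0.9874c.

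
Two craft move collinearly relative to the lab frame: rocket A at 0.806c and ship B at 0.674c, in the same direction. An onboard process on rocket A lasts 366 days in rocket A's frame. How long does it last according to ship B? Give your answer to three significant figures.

Transform rocket A's velocity into ship B's frame: (0.806 − 0.674)/(1 − 0.806·0.674) = 0.132/0.456756, so the relative speed is 0.28899c.
At |u| = 0.28899c, γ = (1 − 0.0835152)^(−1/2) = 1.0446.
Rocket A's interval is proper; time dilation gives Δt_B = γΔτ = 1.0446 × 366 days = 382 days.

382 days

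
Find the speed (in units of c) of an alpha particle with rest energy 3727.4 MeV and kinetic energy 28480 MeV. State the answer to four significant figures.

0.9933c

γ = 1 + K/(mc²) = 1 + 28480/3727.4 = 8.6407.
β = √(1 − 1/γ²) = √(1 − 0.0133937) = √0.9866063 = 0.9933.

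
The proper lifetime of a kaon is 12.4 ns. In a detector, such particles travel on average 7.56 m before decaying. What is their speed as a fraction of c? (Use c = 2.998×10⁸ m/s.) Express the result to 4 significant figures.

0.8974c

Lab distance = (lab lifetime)·v = γτ·βc, so βγ = d/(cτ) = 7.560/(2.998×10⁸ × 1.240×10^-8) = 2.0336.
With βγ = 2.0336: γ² = 1 + (βγ)² = 5.13553, and β = (βγ)/γ = 2.0336/2.26617 = 0.8974.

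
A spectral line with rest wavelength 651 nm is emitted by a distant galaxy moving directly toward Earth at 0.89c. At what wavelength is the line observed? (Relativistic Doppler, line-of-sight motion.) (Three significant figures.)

Relativistic Doppler for wavelength: λ_obs = λ_src · √((1−β)/(1+β)).
With β = 0.89: factor = √(0.11/1.89) = 0.24125.
λ_obs = 651 × 0.24125 = 157 nm.

157 nm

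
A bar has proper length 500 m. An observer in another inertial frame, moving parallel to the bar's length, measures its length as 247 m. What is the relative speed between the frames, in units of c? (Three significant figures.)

0.869c

Length contraction gives γ = L₀/L = 500/247 = 2.0243.
β = √(1 − 1/γ²) = √0.755966 = 0.869.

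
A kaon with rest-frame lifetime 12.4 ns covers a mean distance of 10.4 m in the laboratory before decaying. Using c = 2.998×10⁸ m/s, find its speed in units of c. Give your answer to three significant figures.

0.942c

Let x = d/(cτ) = 10.40 m / (2.998×10⁸ m/s × 1.240×10^-8 s) = 2.7976. Since d = βγcτ, x = βγ = β/√(1−β²).
Solving: β² = x²/(1+x²) = 7.82657/8.82657 = 0.886706, so β = 0.942.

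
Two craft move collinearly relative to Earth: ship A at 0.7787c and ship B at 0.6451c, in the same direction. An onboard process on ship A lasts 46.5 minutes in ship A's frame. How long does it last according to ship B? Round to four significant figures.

Transform ship A's velocity into ship B's frame: (0.7787 − 0.6451)/(1 − 0.7787·0.6451) = 0.1336/0.49766063, so the relative speed is 0.26846c.
γ for this relative speed: γ = 1/√(1 − 0.0720708) = 1.0381.
The clock on ship A records proper time, so ship B measures Δt = γΔτ = 1.0381 × 46.5 = 48.27 minutes.

48.27 minutes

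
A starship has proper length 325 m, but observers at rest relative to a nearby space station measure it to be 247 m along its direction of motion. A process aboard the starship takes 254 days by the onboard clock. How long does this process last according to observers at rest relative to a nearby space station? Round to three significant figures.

334 days

From L = L₀/γ: γ = 325/247 = 1.31579.
Δt = γΔτ = 1.31579 × 254 = 334 days.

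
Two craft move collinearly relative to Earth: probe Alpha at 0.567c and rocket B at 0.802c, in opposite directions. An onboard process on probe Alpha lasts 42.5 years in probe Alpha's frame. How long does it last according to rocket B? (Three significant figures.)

126 years

The velocity of probe Alpha relative to rocket B is (0.567 + 0.802)c / (1 + 0.567×0.802) = 0.94107c; relative speed 0.94107c.
At |u| = 0.94107c, γ = (1 − 0.885613)^(−1/2) = 2.9567.
Probe Alpha's interval is proper; time dilation gives Δt_B = γΔτ = 2.9567 × 42.5 years = 126 years.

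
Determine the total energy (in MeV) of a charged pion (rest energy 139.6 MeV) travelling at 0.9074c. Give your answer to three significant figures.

γ = 1/√(1 − β²) = 1/√(1 − 0.82337476) = 1/√0.17662524 = 1/0.420268 = 2.3794.
Total energy: E = γmc² = 2.3794 × 139.6 MeV = 332 MeV.

332 MeV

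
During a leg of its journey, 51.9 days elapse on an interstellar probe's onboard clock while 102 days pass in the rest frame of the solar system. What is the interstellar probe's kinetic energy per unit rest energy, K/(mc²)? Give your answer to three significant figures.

The time-dilation ratio gives γ = 102/51.9 = 1.96532.
Since K = (γ−1)mc², K/(mc²) = 1.96532 − 1 = 0.965.

0.965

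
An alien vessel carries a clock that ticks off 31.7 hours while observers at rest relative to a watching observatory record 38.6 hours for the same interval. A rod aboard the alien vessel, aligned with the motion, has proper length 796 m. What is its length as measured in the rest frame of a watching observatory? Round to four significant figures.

From Δt = γΔτ: γ = 38.6/31.7 = 1.21767.
L = L₀/γ = 796/1.21767 = 653.7 m.

653.7 m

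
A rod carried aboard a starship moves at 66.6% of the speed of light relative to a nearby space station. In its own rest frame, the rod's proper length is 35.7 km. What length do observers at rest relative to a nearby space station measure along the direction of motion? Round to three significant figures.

With β = 0.666, γ = 1/√(1 − 0.666²) = 1/√0.556444 = 1.3406.
Along the direction of motion the measured length is L₀/γ = 35.7/1.3406 = 26.6 km.

26.6 km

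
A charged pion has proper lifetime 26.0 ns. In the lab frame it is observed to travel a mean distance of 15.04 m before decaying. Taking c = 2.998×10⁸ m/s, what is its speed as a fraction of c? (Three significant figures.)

0.888c

Let x = d/(cτ) = 15.04 m / (2.998×10⁸ m/s × 2.600×10^-8 s) = 1.9295. Since d = βγcτ, x = βγ = β/√(1−β²).
Solving: β² = x²/(1+x²) = 3.72297/4.72297 = 0.788269, so β = 0.888.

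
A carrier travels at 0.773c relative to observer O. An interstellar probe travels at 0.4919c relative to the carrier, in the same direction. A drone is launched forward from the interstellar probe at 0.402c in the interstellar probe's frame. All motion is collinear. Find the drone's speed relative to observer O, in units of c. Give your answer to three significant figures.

Compose velocities in two stages. Stage 1 (into S'): u₁ = (0.402+0.4919)/(1+0.402×0.4919) = 0.74632.
Stage 2 (into S): u = (0.74632+0.773)/(1+0.74632×0.773) = 0.96348, so the speed is 0.963c.

0.963c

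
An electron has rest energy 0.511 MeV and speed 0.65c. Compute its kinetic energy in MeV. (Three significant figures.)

0.161 MeV

With β = 0.65, γ = 1/√(1 − 0.65²) = 1/√0.5775 = 1.3159.
Kinetic energy: K = (γ − 1)mc² = (1.3159 − 1) × 0.511 MeV = 0.3159 × 0.511 = 0.161 MeV.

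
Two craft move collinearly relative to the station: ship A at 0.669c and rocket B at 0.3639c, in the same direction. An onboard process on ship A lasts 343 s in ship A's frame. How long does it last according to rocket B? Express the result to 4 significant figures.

374.8 s

Speed of ship A in rocket B's frame: u = (v_A − v_B)/(1 − v_A v_B/c²) = (0.669 − 0.3639)/(1 − 0.669×0.3639) = 0.3051/0.7565509 = 0.40328; |u| = 0.40328c.
γ for this relative speed: γ = 1/√(1 − 0.162635) = 1.0928.
The clock on ship A records proper time, so rocket B measures Δt = γΔτ = 1.0928 × 343 = 374.8 s.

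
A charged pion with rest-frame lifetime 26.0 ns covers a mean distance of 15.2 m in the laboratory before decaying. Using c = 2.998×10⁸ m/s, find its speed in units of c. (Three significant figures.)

d = βγcτ ⇒ βγ = d/(cτ) = 15.20 m / (7.7948 m) = 1.95.
β = (βγ)/√(1+(βγ)²) = 1.95/√4.8025 = 0.890.

0.890c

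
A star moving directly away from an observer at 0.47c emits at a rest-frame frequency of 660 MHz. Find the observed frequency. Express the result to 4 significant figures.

396.3 MHz

Relativistic Doppler (source moving away): f_obs = f_src · √((1−β)/(1+β)).
With β = 0.47: factor = √(0.53/1.47) = 0.60045.
f_obs = 660 × 0.60045 = 396.3 MHz.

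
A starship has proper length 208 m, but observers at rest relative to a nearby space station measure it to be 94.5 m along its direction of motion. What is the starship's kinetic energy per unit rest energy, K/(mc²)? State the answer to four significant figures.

From L = L₀/γ: γ = 208/94.5 = 2.20106.
Since K = (γ−1)mc², K/(mc²) = 2.20106 − 1 = 1.201.

1.201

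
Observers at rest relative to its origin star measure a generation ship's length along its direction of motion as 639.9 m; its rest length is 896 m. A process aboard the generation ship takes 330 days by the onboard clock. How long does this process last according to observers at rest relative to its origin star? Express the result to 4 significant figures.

462.1 days

Length contraction gives γ = L₀/L = 896/639.9 = 1.40022.
The same γ dilates the second interval: 1.40022 × 330 days = 462.1 days.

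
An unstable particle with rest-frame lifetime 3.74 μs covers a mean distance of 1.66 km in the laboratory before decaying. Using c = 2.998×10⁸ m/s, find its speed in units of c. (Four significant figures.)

0.8287c

d = βγcτ ⇒ βγ = d/(cτ) = 1660 m / (1121.252 m) = 1.4805.
β = (βγ)/√(1+(βγ)²) = 1.4805/√3.19188 = 0.8287.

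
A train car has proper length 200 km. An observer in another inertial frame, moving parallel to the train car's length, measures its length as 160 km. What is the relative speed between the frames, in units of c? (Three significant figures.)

0.600c

Length contraction gives γ = L₀/L = 200/160 = 1.25.
β = √(1 − 1/γ²) = √0.36 = 0.600.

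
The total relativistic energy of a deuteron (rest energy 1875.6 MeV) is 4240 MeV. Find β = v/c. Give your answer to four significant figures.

γ = E/(mc²) = 4240/1875.6 = 2.2606.
β = √(1 − 1/γ²) = √(1 − 0.195683) = √0.804317 = 0.8968.

0.8968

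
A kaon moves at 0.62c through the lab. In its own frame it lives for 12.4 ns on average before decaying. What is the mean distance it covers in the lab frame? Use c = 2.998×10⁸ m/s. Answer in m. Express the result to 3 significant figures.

2.94 m

γ = 1/√(1 − β²) = 1/√(1 − 0.3844) = 1/√0.6156 = 1/0.784602 = 1.2745.
Lab-frame lifetime: Δt = γτ = 1.2745 × 12.4 ns = 15.804 ns.
Distance: d = vΔt = 0.62 × 2.998×10⁸ m/s × 1.5804×10^-8 s = 2.94 m.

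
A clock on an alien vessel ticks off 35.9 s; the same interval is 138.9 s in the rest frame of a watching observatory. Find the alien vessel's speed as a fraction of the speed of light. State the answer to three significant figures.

0.966c

γ = Δt/Δτ = 138.9/35.9 = 3.8691.
β = √(1 − 1/γ²) = √(1 − 0.0668006) = √0.9331994 = 0.966.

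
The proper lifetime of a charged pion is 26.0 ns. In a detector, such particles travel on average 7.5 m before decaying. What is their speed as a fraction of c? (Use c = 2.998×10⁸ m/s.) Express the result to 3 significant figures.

Lab distance = (lab lifetime)·v = γτ·βc, so βγ = d/(cτ) = 7.500/(2.998×10⁸ × 2.600×10^-8) = 0.96218.
With βγ = 0.96218: γ² = 1 + (βγ)² = 1.92579, and β = (βγ)/γ = 0.96218/1.38773 = 0.693.

0.693c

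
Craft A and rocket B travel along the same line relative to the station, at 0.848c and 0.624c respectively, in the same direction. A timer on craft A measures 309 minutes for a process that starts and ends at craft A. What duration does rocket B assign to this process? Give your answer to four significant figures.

Speed of craft A in rocket B's frame: u = (v_A − v_B)/(1 − v_A v_B/c²) = (0.848 − 0.624)/(1 − 0.848×0.624) = 0.224/0.470848 = 0.47574; |u| = 0.47574c.
γ for this relative speed: γ = 1/√(1 − 0.226329) = 1.1369.
Craft A's interval is proper; time dilation gives Δt_B = γΔτ = 1.1369 × 309 minutes = 351.3 minutes.

351.3 minutes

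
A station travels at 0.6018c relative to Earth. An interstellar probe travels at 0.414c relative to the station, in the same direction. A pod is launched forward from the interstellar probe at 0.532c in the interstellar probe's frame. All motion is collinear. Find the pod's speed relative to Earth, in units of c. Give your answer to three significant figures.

First combine the pod and interstellar probe (S''→S'): u₁ = (0.532 + 0.414)/(1 + 0.532×0.414) = 0.946/1.220248 = 0.77525.
Then combine with the station (S'→S): u = (0.77525 + 0.6018)/(1 + 0.77525×0.6018) = 1.37705/1.46654545 = 0.93898.

0.939c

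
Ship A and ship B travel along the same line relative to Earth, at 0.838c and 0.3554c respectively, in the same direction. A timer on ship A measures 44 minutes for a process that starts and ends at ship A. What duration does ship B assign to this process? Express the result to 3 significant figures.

Speed of ship A in ship B's frame: u = (v_A − v_B)/(1 − v_A v_B/c²) = (0.838 − 0.3554)/(1 − 0.838×0.3554) = 0.4826/0.7021748 = 0.68729; |u| = 0.68729c.
γ for this relative speed: γ = 1/√(1 − 0.472368) = 1.3767.
The clock on ship A records proper time, so ship B measures Δt = γΔτ = 1.3767 × 44 = 60.6 minutes.

60.6 minutes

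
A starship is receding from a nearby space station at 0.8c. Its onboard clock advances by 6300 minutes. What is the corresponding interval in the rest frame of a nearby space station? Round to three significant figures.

10500 minutes

γ = 1/√(1 − β²) = 1/√(1 − 0.64) = 1/√0.36 = 1/0.6 = 1.6667.
The onboard clock measures proper time, so the interval in the rest frame of a nearby space station is dilated: Δt = γ·Δτ = 1.6667 × 6300 minutes = 10500 minutes.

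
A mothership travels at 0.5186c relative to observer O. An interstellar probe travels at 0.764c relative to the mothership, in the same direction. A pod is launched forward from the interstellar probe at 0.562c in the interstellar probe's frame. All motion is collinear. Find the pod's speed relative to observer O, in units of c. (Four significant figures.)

First combine the pod and interstellar probe (S''→S'): u₁ = (0.562 + 0.764)/(1 + 0.562×0.764) = 1.326/1.429368 = 0.92768.
Then combine with the mothership (S'→S): u = (0.92768 + 0.5186)/(1 + 0.92768×0.5186) = 1.44628/1.481094848 = 0.97649.

0.9765c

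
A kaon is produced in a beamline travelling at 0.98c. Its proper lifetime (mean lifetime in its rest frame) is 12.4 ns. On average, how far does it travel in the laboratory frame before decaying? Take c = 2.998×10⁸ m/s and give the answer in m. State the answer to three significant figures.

β² = 0.9604, so γ = 1/√0.0396 = 5.0252.
Lab-frame lifetime: Δt = γτ = 5.0252 × 12.4 ns = 62.312 ns.
Distance: d = vΔt = 0.98 × 2.998×10⁸ m/s × 6.2312×10^-8 s = 18.3 m.

18.3 m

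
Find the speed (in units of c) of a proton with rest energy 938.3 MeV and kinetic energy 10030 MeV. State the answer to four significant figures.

0.9963c

γ = 1 + K/(mc²) = 1 + 10030/938.3 = 11.69.
β = √(1 − 1/γ²) = √(1 − 0.00731764) = √0.99268236 = 0.9963.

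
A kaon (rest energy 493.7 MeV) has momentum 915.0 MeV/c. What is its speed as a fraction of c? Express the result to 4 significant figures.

0.8801c

βγ = pc/(mc²) = 915.0/493.7 = 1.8534.
Since γ² = 1 + (βγ)² = 4.43509, γ = √4.43509 = 2.10597, and β = (βγ)/γ = 1.8534/2.10597 = 0.8801.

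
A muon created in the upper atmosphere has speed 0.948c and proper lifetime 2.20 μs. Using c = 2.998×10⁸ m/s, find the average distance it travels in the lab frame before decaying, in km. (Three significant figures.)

Lorentz factor: γ = (1 − 0.898704)^(−1/2) = 3.142.
Lab-frame lifetime: Δt = γτ = 3.142 × 2.20 μs = 6.9124 μs.
Distance: d = vΔt = 0.948 × 2.998×10⁸ m/s × 6.9124×10^-6 s = 1960 m = 1.96 km.

1.96 km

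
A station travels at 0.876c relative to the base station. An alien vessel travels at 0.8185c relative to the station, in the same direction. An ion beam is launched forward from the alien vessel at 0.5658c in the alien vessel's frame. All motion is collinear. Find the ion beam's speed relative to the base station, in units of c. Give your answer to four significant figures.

Compose velocities in two stages. Stage 1 (into S'): u₁ = (0.5658+0.8185)/(1+0.5658×0.8185) = 0.94614.
Stage 2 (into S): u = (0.94614+0.876)/(1+0.94614×0.876) = 0.99635, so the speed is 0.9963c.

0.9963c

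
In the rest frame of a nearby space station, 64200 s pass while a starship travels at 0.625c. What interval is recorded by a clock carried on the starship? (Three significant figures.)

50100 s

Lorentz factor: γ = (1 − 0.390625)^(−1/2) = 1.281.
The moving clock records proper time: Δτ = Δt/γ = 64200/1.281 = 50100 s.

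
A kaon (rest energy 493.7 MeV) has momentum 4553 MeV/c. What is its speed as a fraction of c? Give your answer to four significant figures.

βγ = pc/(mc²) = 4553/493.7 = 9.2222.
Since γ² = 1 + (βγ)² = 86.049, γ = √86.049 = 9.27626, and β = (βγ)/γ = 9.2222/9.27626 = 0.9942.

0.9942c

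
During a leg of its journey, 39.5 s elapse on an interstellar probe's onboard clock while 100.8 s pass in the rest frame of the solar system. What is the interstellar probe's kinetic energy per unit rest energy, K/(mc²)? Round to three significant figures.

1.55

The time-dilation ratio gives γ = 100.8/39.5 = 2.5519.
K/(mc²) = γ − 1 = 2.5519 − 1 = 1.55.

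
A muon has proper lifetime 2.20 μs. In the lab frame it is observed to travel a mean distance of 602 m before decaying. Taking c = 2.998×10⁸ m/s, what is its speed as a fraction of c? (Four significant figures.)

0.6741c

Let x = d/(cτ) = 602.0 m / (2.998×10⁸ m/s × 2.200×10^-6 s) = 0.91273. Since d = βγcτ, x = βγ = β/√(1−β²).
Solving: β² = x²/(1+x²) = 0.833076/1.833076 = 0.454469, so β = 0.6741.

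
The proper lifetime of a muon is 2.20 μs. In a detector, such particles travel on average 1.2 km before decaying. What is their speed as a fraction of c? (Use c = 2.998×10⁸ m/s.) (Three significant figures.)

Let x = d/(cτ) = 1200 m / (2.998×10⁸ m/s × 2.200×10^-6 s) = 1.8194. Since d = βγcτ, x = βγ = β/√(1−β²).
Solving: β² = x²/(1+x²) = 3.31022/4.31022 = 0.767993, so β = 0.876.

0.876c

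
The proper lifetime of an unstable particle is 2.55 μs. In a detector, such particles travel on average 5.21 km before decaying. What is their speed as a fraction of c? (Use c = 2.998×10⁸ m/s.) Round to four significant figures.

Let x = d/(cτ) = 5210 m / (2.998×10⁸ m/s × 2.550×10^-6 s) = 6.815. Since d = βγcτ, x = βγ = β/√(1−β²).
Solving: β² = x²/(1+x²) = 46.4442/47.4442 = 0.978923, so β = 0.9894.

0.9894c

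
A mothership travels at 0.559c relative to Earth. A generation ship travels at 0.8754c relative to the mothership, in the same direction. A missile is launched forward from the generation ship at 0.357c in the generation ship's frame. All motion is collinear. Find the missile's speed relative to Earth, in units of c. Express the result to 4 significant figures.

First combine the missile and generation ship (S''→S'): u₁ = (0.357 + 0.8754)/(1 + 0.357×0.8754) = 1.2324/1.3125178 = 0.93896.
Then combine with the mothership (S'→S): u = (0.93896 + 0.559)/(1 + 0.93896×0.559) = 1.49796/1.52487864 = 0.98235.

0.9823c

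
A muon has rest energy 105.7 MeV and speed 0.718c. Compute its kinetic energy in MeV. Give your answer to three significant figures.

46.2 MeV

γ = 1/√(1 − β²) = 1/√(1 − 0.515524) = 1/√0.484476 = 1/0.696043 = 1.43669.
Kinetic energy: K = (γ − 1)mc² = (1.43669 − 1) × 105.7 MeV = 0.43669 × 105.7 = 46.2 MeV.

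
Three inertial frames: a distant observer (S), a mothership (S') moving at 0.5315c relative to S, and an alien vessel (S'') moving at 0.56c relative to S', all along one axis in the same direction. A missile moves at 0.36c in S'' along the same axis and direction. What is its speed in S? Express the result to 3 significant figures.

0.922c

Compose velocities in two stages. Stage 1 (into S'): u₁ = (0.36+0.56)/(1+0.36×0.56) = 0.76565.
Stage 2 (into S): u = (0.76565+0.5315)/(1+0.76565×0.5315) = 0.92196, so the speed is 0.922c.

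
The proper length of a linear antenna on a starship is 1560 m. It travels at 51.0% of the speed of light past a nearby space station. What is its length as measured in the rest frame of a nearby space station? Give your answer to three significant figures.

Lorentz factor: γ = (1 − 0.2601)^(−1/2) = 1.1626.
Along the direction of motion the measured length is L₀/γ = 1560/1.1626 = 1340 m.

1340 m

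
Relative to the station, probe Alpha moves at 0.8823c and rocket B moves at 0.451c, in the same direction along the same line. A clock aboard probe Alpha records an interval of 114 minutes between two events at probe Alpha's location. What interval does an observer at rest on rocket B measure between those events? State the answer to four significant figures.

163.4 minutes

Speed of probe Alpha in rocket B's frame: u = (v_A − v_B)/(1 − v_A v_B/c²) = (0.8823 − 0.451)/(1 − 0.8823×0.451) = 0.4313/0.6020827 = 0.71635; |u| = 0.71635c.
At |u| = 0.71635c, γ = (1 − 0.513157)^(−1/2) = 1.4332.
Probe Alpha's interval is proper; time dilation gives Δt_B = γΔτ = 1.4332 × 114 minutes = 163.4 minutes.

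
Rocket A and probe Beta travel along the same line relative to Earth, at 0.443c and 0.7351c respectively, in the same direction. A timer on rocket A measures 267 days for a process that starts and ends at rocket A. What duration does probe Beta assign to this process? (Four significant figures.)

The velocity of rocket A relative to probe Beta is (0.443 − 0.7351)c / (1 − 0.443×0.7351) = −0.43316c; relative speed 0.43316c.
γ for this relative speed: γ = 1/√(1 − 0.187628) = 1.1095.
Rocket A's interval is proper; time dilation gives Δt_B = γΔτ = 1.1095 × 267 days = 296.2 days.

296.2 days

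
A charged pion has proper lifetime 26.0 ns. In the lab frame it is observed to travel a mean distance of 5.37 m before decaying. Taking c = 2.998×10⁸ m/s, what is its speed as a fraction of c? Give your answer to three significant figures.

Lab distance = (lab lifetime)·v = γτ·βc, so βγ = d/(cτ) = 5.370/(2.998×10⁸ × 2.600×10^-8) = 0.68892.
With βγ = 0.68892: γ² = 1 + (βγ)² = 1.474611, and β = (βγ)/γ = 0.68892/1.21434 = 0.567.

0.567c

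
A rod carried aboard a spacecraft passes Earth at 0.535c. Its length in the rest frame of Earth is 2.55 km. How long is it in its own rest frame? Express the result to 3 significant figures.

3.02 km

With β = 0.535, γ = 1/√(1 − 0.535²) = 1/√0.713775 = 1.1836.
Proper length: L₀ = γ·L = 1.1836 × 2.55 = 3.02 km.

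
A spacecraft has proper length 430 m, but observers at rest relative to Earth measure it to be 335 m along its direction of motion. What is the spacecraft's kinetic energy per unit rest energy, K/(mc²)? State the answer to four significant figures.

γ = L₀/L = 430/335 = 1.28358.
K/(mc²) = γ − 1 = 1.28358 − 1 = 0.2836.

0.2836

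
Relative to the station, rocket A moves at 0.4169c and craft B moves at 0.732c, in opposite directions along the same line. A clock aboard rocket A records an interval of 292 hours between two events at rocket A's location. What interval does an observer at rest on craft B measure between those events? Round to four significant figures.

Transform rocket A's velocity into craft B's frame: (0.4169 + 0.732)/(1 + 0.4169·0.732) = 1.1489/1.3051708, so the relative speed is 0.88027c.
At |u| = 0.88027c, γ = (1 − 0.774875)^(−1/2) = 2.1076.
The clock on rocket A records proper time, so craft B measures Δt = γΔτ = 2.1076 × 292 = 615.4 hours.

615.4 hours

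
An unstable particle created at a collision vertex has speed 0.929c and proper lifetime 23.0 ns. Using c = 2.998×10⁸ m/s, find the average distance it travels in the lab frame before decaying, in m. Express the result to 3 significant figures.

17.3 m

γ = 1/√(1 − β²) = 1/√(1 − 0.863041) = 1/√0.136959 = 1/0.37008 = 2.7021.
Lab-frame lifetime: Δt = γτ = 2.7021 × 23.0 ns = 62.148 ns.
Distance: d = vΔt = 0.929 × 2.998×10⁸ m/s × 6.2148×10^-8 s = 17.3 m.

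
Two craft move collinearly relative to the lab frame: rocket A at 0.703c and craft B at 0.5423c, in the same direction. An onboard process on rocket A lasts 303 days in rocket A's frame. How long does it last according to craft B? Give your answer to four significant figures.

Speed of rocket A in craft B's frame: u = (v_A − v_B)/(1 − v_A v_B/c²) = (0.703 − 0.5423)/(1 − 0.703×0.5423) = 0.1607/0.6187631 = 0.25971; |u| = 0.25971c.
γ for this relative speed: γ = 1/√(1 − 0.0674493) = 1.0355.
The clock on rocket A records proper time, so craft B measures Δt = γΔτ = 1.0355 × 303 = 313.8 days.

313.8 days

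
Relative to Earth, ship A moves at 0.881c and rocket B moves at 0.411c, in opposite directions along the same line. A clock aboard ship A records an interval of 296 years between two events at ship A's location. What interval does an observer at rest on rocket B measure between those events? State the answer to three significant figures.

935 years

The velocity of ship A relative to rocket B is (0.881 + 0.411)c / (1 + 0.881×0.411) = 0.94854c; relative speed 0.94854c.
At |u| = 0.94854c, γ = (1 − 0.899728)^(−1/2) = 3.158.
The clock on ship A records proper time, so rocket B measures Δt = γΔτ = 3.158 × 296 = 935 years.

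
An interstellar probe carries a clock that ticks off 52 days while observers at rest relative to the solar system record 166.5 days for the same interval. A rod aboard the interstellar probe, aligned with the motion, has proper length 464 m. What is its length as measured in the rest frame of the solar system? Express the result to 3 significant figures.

From Δt = γΔτ: γ = 166.5/52 = 3.20192.
The rod contracts by the same γ: 464 m / 3.20192 = 145 m.

145 m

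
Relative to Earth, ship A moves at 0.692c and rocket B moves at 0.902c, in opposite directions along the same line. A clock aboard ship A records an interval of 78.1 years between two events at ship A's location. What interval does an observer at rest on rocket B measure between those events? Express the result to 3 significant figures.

407 years

Transform ship A's velocity into rocket B's frame: (0.692 + 0.902)/(1 + 0.692·0.902) = 1.594/1.624184, so the relative speed is 0.98142c.
γ for this relative speed: γ = 1/√(1 − 0.963185) = 5.2118.
Ship A's interval is proper; time dilation gives Δt_B = γΔτ = 5.2118 × 78.1 years = 407 years.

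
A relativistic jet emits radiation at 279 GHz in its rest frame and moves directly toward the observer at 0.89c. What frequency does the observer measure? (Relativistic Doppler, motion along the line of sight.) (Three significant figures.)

1160 GHz

Relativistic Doppler (source moving toward): f_obs = f_src · √((1+β)/(1−β)).
With β = 0.89: factor = √(1.89/0.11) = 4.1451.
f_obs = 279 × 4.1451 = 1160 GHz.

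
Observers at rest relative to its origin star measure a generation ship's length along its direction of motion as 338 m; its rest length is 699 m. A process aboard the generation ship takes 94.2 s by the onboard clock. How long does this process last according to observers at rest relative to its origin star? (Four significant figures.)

γ = L₀/L = 699/338 = 2.06805.
Δt = γΔτ = 2.06805 × 94.2 = 194.8 s.

194.8 s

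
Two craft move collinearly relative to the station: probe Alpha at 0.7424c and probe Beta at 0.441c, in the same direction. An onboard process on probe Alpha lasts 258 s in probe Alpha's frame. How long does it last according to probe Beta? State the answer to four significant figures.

288.6 s

Speed of probe Alpha in probe Beta's frame: u = (v_A − v_B)/(1 − v_A v_B/c²) = (0.7424 − 0.441)/(1 − 0.7424×0.441) = 0.3014/0.6726016 = 0.44811; |u| = 0.44811c.
γ for this relative speed: γ = 1/√(1 − 0.200803) = 1.1186.
Probe Alpha's interval is proper; time dilation gives Δt_B = γΔτ = 1.1186 × 258 s = 288.6 s.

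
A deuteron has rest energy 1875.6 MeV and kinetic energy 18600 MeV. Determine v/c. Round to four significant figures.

γ = 1 + K/(mc²) = 1 + 18600/1875.6 = 10.917.
β = √(1 − 1/γ²) = √(1 − 0.00839061) = √0.99160939 = 0.9958.

0.9958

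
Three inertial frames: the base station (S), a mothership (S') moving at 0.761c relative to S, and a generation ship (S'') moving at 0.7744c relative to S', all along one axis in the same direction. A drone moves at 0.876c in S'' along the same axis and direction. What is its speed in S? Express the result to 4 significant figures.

0.9977c

Apply u = (u'+v)/(1+u'v) twice. Drone in the mothership frame: (0.876+0.7744)/(1+0.876·0.7744) = 1.6504/1.6783744 = 0.98333c.
That velocity, transformed to the rest frame of the base station: (0.98333+0.761)/(1+0.98333·0.761) = 1.74433/1.74831413 = 0.99772c.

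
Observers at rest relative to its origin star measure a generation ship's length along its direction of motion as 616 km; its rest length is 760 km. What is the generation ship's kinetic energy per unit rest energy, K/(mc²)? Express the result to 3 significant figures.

0.234

γ = L₀/L = 760/616 = 1.23377.
Since K = (γ−1)mc², K/(mc²) = 1.23377 − 1 = 0.234.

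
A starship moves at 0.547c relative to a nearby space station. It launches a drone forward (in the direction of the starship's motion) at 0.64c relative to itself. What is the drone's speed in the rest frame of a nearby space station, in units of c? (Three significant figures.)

0.879c

In units of c, u = (u' + v)/(1 + u'v) with u' = 0.64 and v = 0.547.
Numerator: 0.64 + 0.547 = 1.187. Denominator: 1 + (0.64)(0.547) = 1.35008.
u = 1.187/1.35008 = 0.87921, so the speed is 0.879c.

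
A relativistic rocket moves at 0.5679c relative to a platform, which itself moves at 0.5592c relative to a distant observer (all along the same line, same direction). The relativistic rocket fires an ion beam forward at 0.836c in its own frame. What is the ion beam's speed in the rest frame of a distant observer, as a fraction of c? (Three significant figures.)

0.986c

Compose velocities in two stages. Stage 1 (into S'): u₁ = (0.836+0.5679)/(1+0.836×0.5679) = 0.95195.
Stage 2 (into S): u = (0.95195+0.5592)/(1+0.95195×0.5592) = 0.98618, so the speed is 0.986c.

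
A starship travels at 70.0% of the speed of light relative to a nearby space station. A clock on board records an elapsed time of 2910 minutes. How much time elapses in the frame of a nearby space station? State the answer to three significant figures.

Lorentz factor: γ = (1 − 0.49)^(−1/2) = 1.4003.
The onboard clock measures proper time, so the interval in the rest frame of a nearby space station is dilated: Δt = γ·Δτ = 1.4003 × 2910 minutes = 4070 minutes.

4070 minutes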